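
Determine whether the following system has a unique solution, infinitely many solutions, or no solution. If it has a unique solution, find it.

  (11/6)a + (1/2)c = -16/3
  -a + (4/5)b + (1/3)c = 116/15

infinitely many solutions

Row-reduce:
R1 ← R1 / (11/6).
R2 ← R2 + 1·R1.
R2 ← R2 / (4/5).
Rank is 2 with 3 unknowns, leaving c free.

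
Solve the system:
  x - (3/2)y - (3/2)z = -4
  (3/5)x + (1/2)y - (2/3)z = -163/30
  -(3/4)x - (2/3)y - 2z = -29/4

Row-reduce the augmented matrix:
R2 ← R2 − 3/5·R1.
R3 ← R3 + 3/4·R1.
R2 ← R2 / (7/5).
R1 ← R1 + 3/2·R2.
R3 ← R3 + 43/24·R2.
R3 ← R3 / (-407/144).
R1 ← R1 + 5/4·R3.
R2 ← R2 − 1/6·R3.
Reading off the reduced rows gives x = -1, y = -3, z = 5.

x = -1, y = -3, z = 5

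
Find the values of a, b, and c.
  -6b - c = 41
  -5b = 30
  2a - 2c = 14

Row-reduce the augmented matrix:
Swap R1 and R3.
R1 ← R1 / (2).
R2 ← R2 / (-5).
R3 ← R3 + 6·R2.
R3 ← R3 / (-1).
R1 ← R1 + 1·R3.
Reading off the reduced rows gives a = 2, b = -6, c = -5.

a = 2, b = -6, c = -5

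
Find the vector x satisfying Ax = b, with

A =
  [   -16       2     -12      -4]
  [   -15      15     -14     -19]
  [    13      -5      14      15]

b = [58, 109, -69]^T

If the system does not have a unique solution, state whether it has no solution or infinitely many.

infinitely many solutions

Row-reduce:
R1 ← R1 / (-16).
R2 ← R2 + 15·R1.
R3 ← R3 − 13·R1.
R2 ← R2 / (105/8).
R1 ← R1 + 1/8·R2.
R3 ← R3 + 27/8·R2.
R3 ← R3 / (124/35).
R1 ← R1 − 76/105·R3.
R2 ← R2 + 22/105·R3.
Rank is 3 with 4 unknowns, leaving x_4 free.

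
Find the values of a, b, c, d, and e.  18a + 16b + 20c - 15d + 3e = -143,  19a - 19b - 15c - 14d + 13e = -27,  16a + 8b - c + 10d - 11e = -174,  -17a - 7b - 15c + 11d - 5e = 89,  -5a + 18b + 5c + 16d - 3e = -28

a = -6, b = -5, c = 3, d = 2, e = 5

Row-reduce the augmented matrix:
R1 ← R1 / (18).
R2 ← R2 − 19·R1.
R3 ← R3 − 16·R1.
R4 ← R4 + 17·R1.
R5 ← R5 + 5·R1.
R2 ← R2 / (-323/9).
R1 ← R1 − 8/9·R2.
R3 ← R3 + 56/9·R2.
R4 ← R4 − 73/9·R2.
R5 ← R5 − 202/9·R2.
R3 ← R3 / (-4043/323).
R1 ← R1 − 70/323·R3.
R2 ← R2 − 325/323·R3.
R4 ← R4 + 1380/323·R3.
R5 ← R5 + 3885/323·R3.
R4 ← R4 / (-42889/4043).
R1 ← R1 + 3149/8086·R4.
R2 ← R2 − 1119/622·R4.
R3 ← R3 + 7434/4043·R4.
R5 ← R5 + 73875/8086·R4.
R5 ← R5 / (1216939/85778).
R1 ← R1 + 4339/85778·R5.
R2 ← R2 + 52359/85778·R5.
R3 ← R3 − 1893/6127·R5.
R4 ← R4 + 21438/42889·R5.
Reading off the reduced rows gives a = -6, b = -5, c = 3, d = 2, e = 5.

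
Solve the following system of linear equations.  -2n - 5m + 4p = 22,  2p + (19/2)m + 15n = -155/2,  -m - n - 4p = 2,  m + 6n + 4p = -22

no solution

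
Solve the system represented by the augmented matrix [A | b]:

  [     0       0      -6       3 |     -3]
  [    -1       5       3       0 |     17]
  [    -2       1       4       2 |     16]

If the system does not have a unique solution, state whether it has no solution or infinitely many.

infinitely many solutions

Row-reduce:
Swap R1 and R2.
R1 ← R1 / (-1).
R3 ← R3 + 2·R1.
Swap R2 and R3.
R2 ← R2 / (-9).
R1 ← R1 + 5·R2.
R3 ← R3 / (-6).
R1 ← R1 + 17/9·R3.
R2 ← R2 − 2/9·R3.
Rank is 3 with 4 unknowns, leaving x_4 free.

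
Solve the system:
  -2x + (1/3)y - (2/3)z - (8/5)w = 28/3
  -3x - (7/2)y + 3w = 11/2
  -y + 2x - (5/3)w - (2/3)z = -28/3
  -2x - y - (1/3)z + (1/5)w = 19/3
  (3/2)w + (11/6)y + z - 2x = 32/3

Row-reduce:
R1 ← R1 / (-2).
R2 ← R2 + 3·R1.
R3 ← R3 − 2·R1.
R4 ← R4 + 2·R1.
R5 ← R5 + 2·R1.
R2 ← R2 / (-4).
R1 ← R1 + 1/6·R2.
R3 ← R3 + 2/3·R2.
R4 ← R4 + 4/3·R2.
R5 ← R5 − 3/2·R2.
R3 ← R3 / (-3/2).
R1 ← R1 − 7/24·R3.
R2 ← R2 + 1/4·R3.
R5 ← R5 − 49/24·R3.
Swap R4 and R5.
R4 ← R4 / (-59/108).
R1 ← R1 + 127/540·R4.
R2 ← R2 + 59/90·R4.
R3 ← R3 − 25/9·R4.
Row 5 reduces to 0 = -1/6, a contradiction. The system is inconsistent.

no solution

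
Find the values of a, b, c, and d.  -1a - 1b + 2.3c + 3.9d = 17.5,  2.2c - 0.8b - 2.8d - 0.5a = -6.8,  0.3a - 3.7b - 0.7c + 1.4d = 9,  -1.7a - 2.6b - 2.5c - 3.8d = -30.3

a = 6, b = -1, c = 3, d = 4

Row-reduce the augmented matrix:
R1 ← R1 / (-1).
R2 ← R2 + 1/2·R1.
R3 ← R3 − 3/10·R1.
R4 ← R4 + 17/10·R1.
R2 ← R2 / (-3/10).
R1 ← R1 − 1·R2.
R3 ← R3 + 4·R2.
R4 ← R4 + 9/10·R2.
R3 ← R3 / (-1401/100).
R1 ← R1 − 6/5·R3.
R2 ← R2 + 7/2·R3.
R4 ← R4 + 239/25·R3.
R4 ← R4 / (-1729553/42030).
R1 ← R1 + 19738/1401·R4.
R2 ← R2 + 2651/4203·R4.
R3 ← R3 + 19771/4203·R4.
Reading off the reduced rows gives a = 6, b = -1, c = 3, d = 4.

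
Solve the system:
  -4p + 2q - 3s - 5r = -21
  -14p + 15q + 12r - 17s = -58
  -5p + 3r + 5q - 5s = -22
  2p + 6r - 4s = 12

Row-reduce:
R1 ← R1 / (-4).
R2 ← R2 + 14·R1.
R3 ← R3 + 5·R1.
R4 ← R4 − 2·R1.
R2 ← R2 / (8).
R1 ← R1 + 1/2·R2.
R3 ← R3 − 5/2·R2.
R4 ← R4 − 1·R2.
R3 ← R3 / (1/32).
R1 ← R1 − 99/32·R3.
R2 ← R2 − 59/16·R3.
R4 ← R4 + 3/16·R3.
Row 4 reduces to 0 = -4, a contradiction. The system is inconsistent.

no solution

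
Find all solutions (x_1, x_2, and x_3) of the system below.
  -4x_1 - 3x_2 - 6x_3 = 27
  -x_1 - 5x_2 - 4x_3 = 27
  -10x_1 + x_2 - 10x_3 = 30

no solution

Row-reduce:
R1 ← R1 / (-4).
R2 ← R2 + 1·R1.
R3 ← R3 + 10·R1.
R2 ← R2 / (-17/4).
R1 ← R1 − 3/4·R2.
R3 ← R3 − 17/2·R2.
Row 3 reduces to 0 = 3, a contradiction. The system is inconsistent.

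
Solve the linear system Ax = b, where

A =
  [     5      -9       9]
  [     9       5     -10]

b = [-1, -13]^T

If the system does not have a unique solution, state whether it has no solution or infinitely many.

Row-reduce:
R1 ← R1 / (5).
R2 ← R2 − 9·R1.
R2 ← R2 / (106/5).
R1 ← R1 + 9/5·R2.
Rank is 2 with 3 unknowns, leaving x_3 free.

infinitely many solutions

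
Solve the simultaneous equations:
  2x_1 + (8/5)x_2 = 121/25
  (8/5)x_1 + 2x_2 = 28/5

Row-reduce the augmented matrix:
R1 ← R1 / (2).
R2 ← R2 − 8/5·R1.
R2 ← R2 / (18/25).
R1 ← R1 − 4/5·R2.
Reading off the reduced rows gives x_1 = 1/2, x_2 = 12/5.

x_1 = 1/2, x_2 = 12/5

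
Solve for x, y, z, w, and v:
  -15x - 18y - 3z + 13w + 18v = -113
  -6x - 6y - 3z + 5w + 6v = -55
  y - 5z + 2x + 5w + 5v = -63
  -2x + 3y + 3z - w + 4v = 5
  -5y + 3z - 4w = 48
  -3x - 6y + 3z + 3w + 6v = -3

Row-reduce the augmented matrix:
R1 ← R1 / (-15).
R2 ← R2 + 6·R1.
R3 ← R3 − 2·R1.
R4 ← R4 + 2·R1.
R6 ← R6 + 3·R1.
R2 ← R2 / (6/5).
R1 ← R1 − 6/5·R2.
R3 ← R3 + 7/5·R2.
R4 ← R4 − 27/5·R2.
R5 ← R5 + 5·R2.
R6 ← R6 + 12/5·R2.
R3 ← R3 / (-15/2).
R1 ← R1 − 2·R3.
R2 ← R2 + 3/2·R3.
R4 ← R4 − 23/2·R3.
R5 ← R5 + 9/2·R3.
R4 ← R4 / (122/15).
R1 ← R1 − 16/15·R4.
R2 ← R2 + 22/15·R4.
R3 ← R3 + 13/15·R4.
R5 ← R5 + 131/15·R4.
R5 ← R5 / (1073/122).
R1 ← R1 + 32/61·R5.
R2 ← R2 − 44/61·R5.
R3 ← R3 − 113/122·R5.
R4 ← R4 − 243/122·R5.
R6 reduces to 0 = 0, so the extra equation is consistent.
Reading off the reduced rows gives x = 2, y = -2, z = 6, w = -5, v = -2.

x = 2, y = -2, z = 6, w = -5, v = -2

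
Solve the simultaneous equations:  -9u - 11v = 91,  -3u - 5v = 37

u = -4, v = -5

Row-reduce the augmented matrix:
R1 ← R1 / (-9).
R2 ← R2 + 3·R1.
R2 ← R2 / (-4/3).
R1 ← R1 − 11/9·R2.
Reading off the reduced rows gives u = -4, v = -5.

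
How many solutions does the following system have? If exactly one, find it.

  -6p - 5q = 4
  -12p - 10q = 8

infinitely many solutions

Row-reduce:
R1 ← R1 / (-6).
R2 ← R2 + 12·R1.
Rank is 1 with 2 unknowns, leaving q free.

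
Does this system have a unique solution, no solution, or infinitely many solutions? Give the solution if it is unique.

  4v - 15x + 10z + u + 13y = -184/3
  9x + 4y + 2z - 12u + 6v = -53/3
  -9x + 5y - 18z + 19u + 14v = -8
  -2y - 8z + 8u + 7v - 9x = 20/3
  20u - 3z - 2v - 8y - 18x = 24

x = 1/3, y = -3, z = -4/3, u = 0, v = -1

Row-reduce the augmented matrix:
R1 ← R1 / (-15).
R2 ← R2 − 9·R1.
R3 ← R3 + 9·R1.
R4 ← R4 + 9·R1.
R5 ← R5 + 18·R1.
R2 ← R2 / (59/5).
R1 ← R1 + 13/15·R2.
R3 ← R3 + 14/5·R2.
R4 ← R4 + 49/5·R2.
R5 ← R5 + 118/5·R2.
R3 ← R3 / (-1304/59).
R1 ← R1 + 14/177·R3.
R2 ← R2 − 40/59·R3.
R4 ← R4 + 434/59·R3.
R5 ← R5 − 1·R3.
R4 ← R4 / (-2377/326).
R1 ← R1 + 313/326·R4.
R2 ← R2 + 79/163·R4.
R3 ← R3 + 463/652·R4.
R5 ← R5 + 2145/652·R4.
R5 ← R5 / (35337/4754).
R1 ← R1 + 4471/7131·R5.
R2 ← R2 − 1569/2377·R5.
R3 ← R3 + 6189/4754·R5.
R4 ← R4 + 2299/2377·R5.
Reading off the reduced rows gives x = 1/3, y = -3, z = -4/3, u = 0, v = -1.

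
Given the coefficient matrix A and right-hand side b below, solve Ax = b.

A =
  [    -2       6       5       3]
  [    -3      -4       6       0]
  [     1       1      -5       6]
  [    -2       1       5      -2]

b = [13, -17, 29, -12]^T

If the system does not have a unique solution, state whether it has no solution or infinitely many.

Row-reduce the augmented matrix:
R1 ← R1 / (-2).
R2 ← R2 + 3·R1.
R3 ← R3 − 1·R1.
R4 ← R4 + 2·R1.
R2 ← R2 / (-13).
R1 ← R1 + 3·R2.
R3 ← R3 − 4·R2.
R4 ← R4 + 5·R2.
R3 ← R3 / (-77/26).
R1 ← R1 + 28/13·R3.
R2 ← R2 − 3/26·R3.
R4 ← R4 − 15/26·R3.
R4 ← R4 / (-160/77).
R1 ← R1 + 54/11·R4.
R2 ← R2 − 45/77·R4.
R3 ← R3 + 159/77·R4.
Reading off the reduced rows gives x_1 = -1, x_2 = 2, x_3 = -2, x_4 = 3.

x_1 = -1, x_2 = 2, x_3 = -2, x_4 = 3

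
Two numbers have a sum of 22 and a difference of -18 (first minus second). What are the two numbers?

Let x = first number, y = second number.
  x + y = 22
  x - y = -18
From equation 1: x = 22 − y.
Substitute into equation 2 and solve: y = 20.
Then x = 2.

first number: 2, second number: 20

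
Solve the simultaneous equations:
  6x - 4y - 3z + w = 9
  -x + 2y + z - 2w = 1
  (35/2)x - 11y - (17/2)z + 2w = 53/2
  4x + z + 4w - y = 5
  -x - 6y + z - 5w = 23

no solution

Row-reduce:
R1 ← R1 / (6).
R2 ← R2 + 1·R1.
R3 ← R3 − 35/2·R1.
R4 ← R4 − 4·R1.
R5 ← R5 + 1·R1.
R2 ← R2 / (4/3).
R1 ← R1 + 2/3·R2.
R3 ← R3 − 2/3·R2.
R4 ← R4 − 5/3·R2.
R5 ← R5 + 20/3·R2.
Swap R3 and R4.
R3 ← R3 / (19/8).
R1 ← R1 + 1/4·R3.
R2 ← R2 − 3/8·R3.
R5 ← R5 − 3·R3.
Swap R4 and R5.
R4 ← R4 / (-401/19).
R1 ← R1 + 3/19·R4.
R2 ← R2 + 43/19·R4.
R3 ← R3 − 45/19·R4.
Row 5 reduces to 0 = -1, a contradiction. The system is inconsistent.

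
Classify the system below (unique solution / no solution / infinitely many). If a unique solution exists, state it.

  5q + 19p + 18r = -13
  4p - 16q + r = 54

Row-reduce:
R1 ← R1 / (19).
R2 ← R2 − 4·R1.
R2 ← R2 / (-324/19).
R1 ← R1 − 5/19·R2.
Rank is 2 with 3 unknowns, leaving r free.

infinitely many solutions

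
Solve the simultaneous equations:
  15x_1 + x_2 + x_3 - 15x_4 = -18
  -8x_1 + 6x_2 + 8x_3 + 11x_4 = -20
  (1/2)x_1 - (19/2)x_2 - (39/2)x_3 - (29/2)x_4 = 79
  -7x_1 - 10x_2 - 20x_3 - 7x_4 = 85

Row-reduce:
R1 ← R1 / (15).
R2 ← R2 + 8·R1.
R3 ← R3 − 1/2·R1.
R4 ← R4 + 7·R1.
R2 ← R2 / (98/15).
R1 ← R1 − 1/15·R2.
R3 ← R3 + 143/15·R2.
R4 ← R4 + 143/15·R2.
R3 ← R3 / (-347/49).
R1 ← R1 + 1/49·R3.
R2 ← R2 − 64/49·R3.
R4 ← R4 + 347/49·R3.
Row 4 reduces to 0 = -3, a contradiction. The system is inconsistent.

no solution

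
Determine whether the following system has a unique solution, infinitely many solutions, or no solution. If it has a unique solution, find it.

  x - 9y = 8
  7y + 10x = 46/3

From equation 1: x = 8 + 9·y.
Substitute into equation 2 and solve: y = -2/3.
Then x = 2.

x = 2, y = -2/3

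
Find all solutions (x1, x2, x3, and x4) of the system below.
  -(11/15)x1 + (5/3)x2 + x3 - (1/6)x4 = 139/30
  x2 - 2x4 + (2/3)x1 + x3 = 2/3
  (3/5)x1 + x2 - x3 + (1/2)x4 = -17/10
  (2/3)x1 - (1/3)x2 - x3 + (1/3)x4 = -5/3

Row-reduce:
R1 ← R1 / (-11/15).
R2 ← R2 − 2/3·R1.
R3 ← R3 − 3/5·R1.
R4 ← R4 − 2/3·R1.
R2 ← R2 / (83/33).
R1 ← R1 + 25/11·R2.
R3 ← R3 − 26/11·R2.
R4 ← R4 − 13/11·R2.
R3 ← R3 / (-164/83).
R1 ← R1 − 30/83·R3.
R2 ← R2 − 63/83·R3.
R4 ← R4 + 82/83·R3.
Row 4 reduces to 0 = 3/2, a contradiction. The system is inconsistent.

no solution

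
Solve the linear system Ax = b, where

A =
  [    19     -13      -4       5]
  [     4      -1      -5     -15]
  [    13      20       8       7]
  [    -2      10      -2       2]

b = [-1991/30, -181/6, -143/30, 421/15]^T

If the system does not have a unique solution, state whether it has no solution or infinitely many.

x_1 = -3, x_2 = 5/3, x_3 = -6/5, x_4 = 3/2

Row-reduce the augmented matrix:
R1 ← R1 / (19).
R2 ← R2 − 4·R1.
R3 ← R3 − 13·R1.
R4 ← R4 + 2·R1.
R2 ← R2 / (33/19).
R1 ← R1 + 13/19·R2.
R3 ← R3 − 549/19·R2.
R4 ← R4 − 164/19·R2.
R3 ← R3 / (879/11).
R1 ← R1 + 61/33·R3.
R2 ← R2 + 79/33·R3.
R4 ← R4 − 602/33·R3.
R4 ← R4 / (54110/2637).
R1 ← R1 − 527/2637·R4.
R2 ← R2 + 2992/2637·R4.
R3 ← R3 − 2977/879·R4.
Reading off the reduced rows gives x_1 = -3, x_2 = 5/3, x_3 = -6/5, x_4 = 3/2.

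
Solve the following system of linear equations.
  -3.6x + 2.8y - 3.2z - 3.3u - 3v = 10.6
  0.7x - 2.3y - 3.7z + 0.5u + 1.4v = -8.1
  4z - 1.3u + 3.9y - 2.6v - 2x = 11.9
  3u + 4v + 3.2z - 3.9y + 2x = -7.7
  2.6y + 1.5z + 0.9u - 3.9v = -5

x = 0, y = -1, z = 2, u = -6, v = 0

Row-reduce the augmented matrix:
R1 ← R1 / (-18/5).
R2 ← R2 − 7/10·R1.
R3 ← R3 + 2·R1.
R4 ← R4 − 2·R1.
R2 ← R2 / (-79/45).
R1 ← R1 + 7/9·R2.
R3 ← R3 − 211/90·R2.
R4 ← R4 + 211/90·R2.
R5 ← R5 − 13/5·R2.
R3 ← R3 / (9/1580).
R1 ← R1 − 443/158·R3.
R2 ← R2 − 389/158·R3.
R4 ← R4 − 11367/1580·R3.
R5 ← R5 + 1936/395·R3.
R4 ← R4 / (-4333/10).
R1 ← R1 + 2021/12·R4.
R2 ← R2 + 446/3·R4.
R3 ← R3 − 725/12·R4.
R5 ← R5 − 35617/120·R4.
R5 ← R5 / (-143683/55710).
R1 ← R1 + 1216/5571·R5.
R2 ← R2 + 3988/5571·R5.
R3 ← R3 − 484/5571·R5.
R4 ← R4 − 282/619·R5.
Reading off the reduced rows gives x = 0, y = -1, z = 2, u = -6, v = 0.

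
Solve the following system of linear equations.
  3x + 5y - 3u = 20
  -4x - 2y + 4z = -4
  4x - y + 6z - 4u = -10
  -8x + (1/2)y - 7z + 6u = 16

Row-reduce:
R1 ← R1 / (3).
R2 ← R2 + 4·R1.
R3 ← R3 − 4·R1.
R4 ← R4 + 8·R1.
R2 ← R2 / (14/3).
R1 ← R1 − 5/3·R2.
R3 ← R3 + 23/3·R2.
R4 ← R4 − 83/6·R2.
R3 ← R3 / (88/7).
R1 ← R1 + 10/7·R3.
R2 ← R2 − 6/7·R3.
R4 ← R4 + 132/7·R3.
Row 4 reduces to 0 = 3, a contradiction. The system is inconsistent.

no solution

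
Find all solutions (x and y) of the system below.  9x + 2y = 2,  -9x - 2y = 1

no solution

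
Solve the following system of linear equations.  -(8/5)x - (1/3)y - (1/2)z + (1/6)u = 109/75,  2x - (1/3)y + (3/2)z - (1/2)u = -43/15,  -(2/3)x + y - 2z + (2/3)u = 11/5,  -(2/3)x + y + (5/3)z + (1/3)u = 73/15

x = -6/5, y = 7/5, z = 1, u = 3

Row-reduce the augmented matrix:
R1 ← R1 / (-8/5).
R2 ← R2 − 2·R1.
R3 ← R3 + 2/3·R1.
R4 ← R4 + 2/3·R1.
R2 ← R2 / (-3/4).
R1 ← R1 − 5/24·R2.
R3 ← R3 − 41/36·R2.
R4 ← R4 − 41/36·R2.
R3 ← R3 / (-25/54).
R1 ← R1 − 5/9·R3.
R2 ← R2 + 7/6·R3.
R4 ← R4 − 173/54·R3.
R4 ← R4 / (8/9).
R3 ← R3 + 1/3·R4.
Reading off the reduced rows gives x = -6/5, y = 7/5, z = 1, u = 3.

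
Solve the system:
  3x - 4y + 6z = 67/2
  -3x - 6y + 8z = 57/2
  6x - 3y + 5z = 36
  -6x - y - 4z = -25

x = 5/2, y = -2, z = 3

Row-reduce the augmented matrix:
R1 ← R1 / (3).
R2 ← R2 + 3·R1.
R3 ← R3 − 6·R1.
R4 ← R4 + 6·R1.
R2 ← R2 / (-10).
R1 ← R1 + 4/3·R2.
R3 ← R3 − 5·R2.
R4 ← R4 + 9·R2.
Swap R3 and R4.
R3 ← R3 / (-23/5).
R1 ← R1 − 2/15·R3.
R2 ← R2 + 7/5·R3.
R4 reduces to 0 = 0, so the extra equation is consistent.
Reading off the reduced rows gives x = 5/2, y = -2, z = 3.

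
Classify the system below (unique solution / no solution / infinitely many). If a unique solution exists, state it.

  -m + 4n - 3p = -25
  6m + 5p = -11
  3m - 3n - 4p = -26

m = -6, n = -4, p = 5

Row-reduce the augmented matrix:
R1 ← R1 / (-1).
R2 ← R2 − 6·R1.
R3 ← R3 − 3·R1.
R2 ← R2 / (24).
R1 ← R1 + 4·R2.
R3 ← R3 − 9·R2.
R3 ← R3 / (-65/8).
R1 ← R1 − 5/6·R3.
R2 ← R2 + 13/24·R3.
Reading off the reduced rows gives m = -6, n = -4, p = 5.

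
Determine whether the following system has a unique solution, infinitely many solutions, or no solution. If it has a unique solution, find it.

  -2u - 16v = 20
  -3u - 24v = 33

Row-reduce:
R1 ← R1 / (-2).
R2 ← R2 + 3·R1.
Row 2 reduces to 0 = 3, a contradiction. The system is inconsistent.

no solution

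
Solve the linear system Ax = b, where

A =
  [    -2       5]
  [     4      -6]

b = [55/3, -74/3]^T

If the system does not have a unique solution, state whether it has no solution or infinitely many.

x_1 = -5/3, x_2 = 3

Row-reduce the augmented matrix:
R1 ← R1 / (-2).
R2 ← R2 − 4·R1.
R2 ← R2 / (4).
R1 ← R1 + 5/2·R2.
Reading off the reduced rows gives x_1 = -5/3, x_2 = 3.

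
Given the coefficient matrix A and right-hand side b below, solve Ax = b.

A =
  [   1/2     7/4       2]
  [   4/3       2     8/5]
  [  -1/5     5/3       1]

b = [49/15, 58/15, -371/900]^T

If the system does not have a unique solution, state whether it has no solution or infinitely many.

x_1 = 11/5, x_2 = -4/3, x_3 = 9/4

Row-reduce the augmented matrix:
R1 ← R1 / (1/2).
R2 ← R2 − 4/3·R1.
R3 ← R3 + 1/5·R1.
R2 ← R2 / (-8/3).
R1 ← R1 − 7/2·R2.
R3 ← R3 − 71/30·R2.
R3 ← R3 / (-227/150).
R1 ← R1 + 9/10·R3.
R2 ← R2 − 7/5·R3.
Reading off the reduced rows gives x_1 = 11/5, x_2 = -4/3, x_3 = 9/4.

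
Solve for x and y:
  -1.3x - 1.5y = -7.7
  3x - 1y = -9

From equation 2: y = 9 + 3·x.
Substitute into equation 1 and solve: x = -1.
Then y = 6.

x = -1, y = 6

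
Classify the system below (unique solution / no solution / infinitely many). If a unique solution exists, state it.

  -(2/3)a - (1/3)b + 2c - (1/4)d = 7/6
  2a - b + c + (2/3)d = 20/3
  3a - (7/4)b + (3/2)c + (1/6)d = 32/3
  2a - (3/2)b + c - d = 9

no solution

Row-reduce:
R1 ← R1 / (-2/3).
R2 ← R2 − 2·R1.
R3 ← R3 − 3·R1.
R4 ← R4 − 2·R1.
R2 ← R2 / (-2).
R1 ← R1 − 1/2·R2.
R3 ← R3 + 13/4·R2.
R4 ← R4 + 5/2·R2.
R3 ← R3 / (-7/8).
R1 ← R1 + 5/4·R3.
R2 ← R2 + 7/2·R3.
R4 ← R4 + 7/4·R3.
Row 4 reduces to 0 = 1, a contradiction. The system is inconsistent.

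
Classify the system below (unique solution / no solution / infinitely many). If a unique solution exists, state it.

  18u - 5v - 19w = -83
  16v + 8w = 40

Row-reduce:
R1 ← R1 / (18).
R2 ← R2 / (16).
R1 ← R1 + 5/18·R2.
Rank is 2 with 3 unknowns, leaving w free.

infinitely many solutions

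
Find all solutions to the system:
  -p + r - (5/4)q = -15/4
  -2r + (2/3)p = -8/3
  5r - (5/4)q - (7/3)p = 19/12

Row-reduce:
R1 ← R1 / (-1).
R2 ← R2 − 2/3·R1.
R3 ← R3 + 7/3·R1.
R2 ← R2 / (-5/6).
R1 ← R1 − 5/4·R2.
R3 ← R3 − 5/3·R2.
Rank is 2 with 3 unknowns, leaving r free.

infinitely many solutions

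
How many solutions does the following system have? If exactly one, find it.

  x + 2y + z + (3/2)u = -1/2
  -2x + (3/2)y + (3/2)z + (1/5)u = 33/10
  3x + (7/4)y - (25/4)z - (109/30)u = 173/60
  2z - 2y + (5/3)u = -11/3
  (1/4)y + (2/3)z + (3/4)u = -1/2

Row-reduce:
R2 ← R2 + 2·R1.
R3 ← R3 − 3·R1.
R2 ← R2 / (11/2).
R1 ← R1 − 2·R2.
R3 ← R3 + 17/4·R2.
R4 ← R4 + 2·R2.
R5 ← R5 − 1/4·R2.
R3 ← R3 / (-72/11).
R1 ← R1 + 3/11·R3.
R2 ← R2 − 7/11·R3.
R4 ← R4 − 36/11·R3.
R5 ← R5 − 67/132·R3.
Swap R4 and R5.
R4 ← R4 / (1073/6480).
R1 ← R1 − 103/180·R4.
R2 ← R2 − 17/540·R4.
R3 ← R3 − 467/540·R4.
Row 5 reduces to 0 = 1/4, a contradiction. The system is inconsistent.

no solution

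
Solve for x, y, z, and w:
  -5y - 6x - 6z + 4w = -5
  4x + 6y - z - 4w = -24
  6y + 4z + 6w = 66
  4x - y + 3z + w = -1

x = -5, y = 3, z = 6, w = 4

Row-reduce the augmented matrix:
R1 ← R1 / (-6).
R2 ← R2 − 4·R1.
R4 ← R4 − 4·R1.
R2 ← R2 / (8/3).
R1 ← R1 − 5/6·R2.
R3 ← R3 − 6·R2.
R4 ← R4 + 13/3·R2.
R3 ← R3 / (61/4).
R1 ← R1 − 41/16·R3.
R2 ← R2 + 15/8·R3.
R4 ← R4 + 73/8·R3.
R4 ← R4 / (420/61).
R1 ← R1 + 215/122·R4.
R2 ← R2 − 37/61·R4.
R3 ← R3 − 36/61·R4.
Reading off the reduced rows gives x = -5, y = 3, z = 6, w = 4.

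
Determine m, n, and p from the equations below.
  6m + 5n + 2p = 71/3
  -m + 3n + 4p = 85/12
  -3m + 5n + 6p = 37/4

m = 7/4, n = 5/2, p = 1/3

Row-reduce the augmented matrix:
R1 ← R1 / (6).
R2 ← R2 + 1·R1.
R3 ← R3 + 3·R1.
R2 ← R2 / (23/6).
R1 ← R1 − 5/6·R2.
R3 ← R3 − 15/2·R2.
R3 ← R3 / (-34/23).
R1 ← R1 + 14/23·R3.
R2 ← R2 − 26/23·R3.
Reading off the reduced rows gives m = 7/4, n = 5/2, p = 1/3.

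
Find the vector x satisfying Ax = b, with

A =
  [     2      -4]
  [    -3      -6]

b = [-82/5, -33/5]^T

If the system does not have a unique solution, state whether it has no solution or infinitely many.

x_1 = -3, x_2 = 13/5

Row-reduce the augmented matrix:
R1 ← R1 / (2).
R2 ← R2 + 3·R1.
R2 ← R2 / (-12).
R1 ← R1 + 2·R2.
Reading off the reduced rows gives x_1 = -3, x_2 = 13/5.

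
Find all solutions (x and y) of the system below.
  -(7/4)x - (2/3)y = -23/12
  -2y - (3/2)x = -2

Row-reduce the augmented matrix:
R1 ← R1 / (-7/4).
R2 ← R2 + 3/2·R1.
R2 ← R2 / (-10/7).
R1 ← R1 − 8/21·R2.
Reading off the reduced rows gives x = 1, y = 1/4.

x = 1, y = 1/4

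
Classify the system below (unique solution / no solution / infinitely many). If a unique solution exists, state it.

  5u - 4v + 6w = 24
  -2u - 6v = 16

infinitely many solutions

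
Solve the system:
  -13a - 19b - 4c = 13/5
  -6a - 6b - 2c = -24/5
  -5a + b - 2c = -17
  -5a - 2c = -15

Row-reduce the augmented matrix:
R1 ← R1 / (-13).
R2 ← R2 + 6·R1.
R3 ← R3 + 5·R1.
R4 ← R4 + 5·R1.
R2 ← R2 / (36/13).
R1 ← R1 − 19/13·R2.
R3 ← R3 − 108/13·R2.
R4 ← R4 − 95/13·R2.
Swap R3 and R4.
R3 ← R3 / (-1/18).
R1 ← R1 − 7/18·R3.
R2 ← R2 + 1/18·R3.
R4 reduces to 0 = 0, so the extra equation is consistent.
Reading off the reduced rows gives a = 9/5, b = -2, c = 3.

a = 9/5, b = -2, c = 3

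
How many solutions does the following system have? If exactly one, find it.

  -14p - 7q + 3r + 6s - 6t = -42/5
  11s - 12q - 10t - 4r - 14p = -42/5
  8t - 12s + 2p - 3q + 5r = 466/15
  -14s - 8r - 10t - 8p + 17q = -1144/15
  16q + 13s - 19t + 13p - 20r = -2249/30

p = 3/2, q = -14/5, r = 1, s = -1/3, t = 4/3

Row-reduce the augmented matrix:
R1 ← R1 / (-14).
R2 ← R2 + 14·R1.
R3 ← R3 − 2·R1.
R4 ← R4 + 8·R1.
R5 ← R5 − 13·R1.
R2 ← R2 / (-5).
R1 ← R1 − 1/2·R2.
R3 ← R3 + 4·R2.
R4 ← R4 − 21·R2.
R5 ← R5 − 19/2·R2.
R3 ← R3 / (386/35).
R1 ← R1 + 32/35·R3.
R2 ← R2 − 7/5·R3.
R4 ← R4 + 1369/35·R3.
R5 ← R5 + 1068/35·R3.
R4 ← R4 / (-9676/193).
R1 ← R1 + 457/386·R4.
R2 ← R2 − 178/193·R4.
R3 ← R3 + 265/193·R4.
R5 ← R5 + 5337/386·R4.
R5 ← R5 / (-139825/19352).
R1 ← R1 − 11063/19352·R5.
R2 ← R2 + 1297/4838·R5.
R3 ← R3 − 5547/9676·R5.
R4 ← R4 + 2569/9676·R5.
Reading off the reduced rows gives p = 3/2, q = -14/5, r = 1, s = -1/3, t = 4/3.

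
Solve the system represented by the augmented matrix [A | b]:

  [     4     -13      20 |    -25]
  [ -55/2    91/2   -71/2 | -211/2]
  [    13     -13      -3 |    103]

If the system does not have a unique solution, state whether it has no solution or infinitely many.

no solution

Row-reduce:
R1 ← R1 / (4).
R2 ← R2 + 55/2·R1.
R3 ← R3 − 13·R1.
R2 ← R2 / (-351/8).
R1 ← R1 + 13/4·R2.
R3 ← R3 − 117/4·R2.
Row 3 reduces to 0 = -2/3, a contradiction. The system is inconsistent.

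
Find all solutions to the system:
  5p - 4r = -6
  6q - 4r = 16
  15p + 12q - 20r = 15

no solution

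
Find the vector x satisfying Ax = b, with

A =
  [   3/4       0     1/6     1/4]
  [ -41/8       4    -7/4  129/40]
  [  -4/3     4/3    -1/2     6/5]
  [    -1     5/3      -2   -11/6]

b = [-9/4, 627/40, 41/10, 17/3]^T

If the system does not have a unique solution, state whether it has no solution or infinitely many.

infinitely many solutions

Row-reduce:
R1 ← R1 / (3/4).
R2 ← R2 + 41/8·R1.
R3 ← R3 + 4/3·R1.
R4 ← R4 + 1·R1.
R2 ← R2 / (4).
R3 ← R3 − 4/3·R2.
R4 ← R4 − 5/3·R2.
Swap R3 and R4.
R3 ← R3 / (-329/216).
R1 ← R1 − 2/9·R3.
R2 ← R2 + 11/72·R3.
Rank is 3 with 4 unknowns, leaving x_4 free.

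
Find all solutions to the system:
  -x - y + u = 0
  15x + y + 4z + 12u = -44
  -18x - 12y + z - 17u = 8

infinitely many solutions

Row-reduce:
R1 ← R1 / (-1).
R2 ← R2 − 15·R1.
R3 ← R3 + 18·R1.
R2 ← R2 / (-14).
R1 ← R1 − 1·R2.
R3 ← R3 − 6·R2.
R3 ← R3 / (19/7).
R1 ← R1 − 2/7·R3.
R2 ← R2 + 2/7·R3.
Rank is 3 with 4 unknowns, leaving u free.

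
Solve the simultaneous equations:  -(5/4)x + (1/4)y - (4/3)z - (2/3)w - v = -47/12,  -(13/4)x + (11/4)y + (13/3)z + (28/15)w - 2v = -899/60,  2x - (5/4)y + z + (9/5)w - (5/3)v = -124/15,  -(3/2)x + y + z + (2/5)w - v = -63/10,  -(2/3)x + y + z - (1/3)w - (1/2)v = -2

infinitely many solutions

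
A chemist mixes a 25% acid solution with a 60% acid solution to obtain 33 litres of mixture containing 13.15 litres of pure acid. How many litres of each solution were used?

litres of solution A: 19, litres of solution B: 14

Let a = litres of solution A, b = litres of solution B.
  a + b = 33
  (1/4)a + (3/5)b = 263/20
Row-reduce the augmented matrix:
R2 ← R2 − 1/4·R1.
R2 ← R2 / (7/20).
R1 ← R1 − 1·R2.
Reading off the reduced rows gives a = 19, b = 14.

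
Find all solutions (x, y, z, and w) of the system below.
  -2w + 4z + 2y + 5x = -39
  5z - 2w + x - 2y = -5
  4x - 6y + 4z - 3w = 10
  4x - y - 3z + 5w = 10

x = -3, y = -6, z = -2, w = 2

Row-reduce the augmented matrix:
R1 ← R1 / (5).
R2 ← R2 − 1·R1.
R3 ← R3 − 4·R1.
R4 ← R4 − 4·R1.
R2 ← R2 / (-12/5).
R1 ← R1 − 2/5·R2.
R3 ← R3 + 38/5·R2.
R4 ← R4 + 13/5·R2.
R3 ← R3 / (-25/2).
R1 ← R1 − 3/2·R3.
R2 ← R2 + 7/4·R3.
R4 ← R4 + 43/4·R3.
R4 ← R4 / (259/50).
R1 ← R1 + 17/75·R4.
R2 ← R2 − 23/150·R4.
R3 ← R3 + 22/75·R4.
Reading off the reduced rows gives x = -3, y = -6, z = -2, w = 2.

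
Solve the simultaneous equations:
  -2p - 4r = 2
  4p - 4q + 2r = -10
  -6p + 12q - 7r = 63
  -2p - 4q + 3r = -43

Row-reduce the augmented matrix:
R1 ← R1 / (-2).
R2 ← R2 − 4·R1.
R3 ← R3 + 6·R1.
R4 ← R4 + 2·R1.
R2 ← R2 / (-4).
R3 ← R3 − 12·R2.
R4 ← R4 + 4·R2.
R3 ← R3 / (-13).
R1 ← R1 − 2·R3.
R2 ← R2 − 3/2·R3.
R4 ← R4 − 13·R3.
R4 reduces to 0 = 0, so the extra equation is consistent.
Reading off the reduced rows gives p = 5, q = 6, r = -3.

p = 5, q = 6, r = -3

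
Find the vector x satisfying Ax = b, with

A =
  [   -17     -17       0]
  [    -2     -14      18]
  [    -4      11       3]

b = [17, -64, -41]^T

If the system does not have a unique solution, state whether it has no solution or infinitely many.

x_1 = 1, x_2 = -2, x_3 = -5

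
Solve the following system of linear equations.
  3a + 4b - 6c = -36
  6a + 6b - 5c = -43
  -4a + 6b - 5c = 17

Row-reduce the augmented matrix:
R1 ← R1 / (3).
R2 ← R2 − 6·R1.
R3 ← R3 + 4·R1.
R2 ← R2 / (-2).
R1 ← R1 − 4/3·R2.
R3 ← R3 − 34/3·R2.
R3 ← R3 / (80/3).
R1 ← R1 − 8/3·R3.
R2 ← R2 + 7/2·R3.
Reading off the reduced rows gives a = -6, b = 3, c = 5.

a = -6, b = 3, c = 5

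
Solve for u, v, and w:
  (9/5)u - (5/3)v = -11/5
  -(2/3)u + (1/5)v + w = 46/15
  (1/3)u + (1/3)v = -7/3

Row-reduce the augmented matrix:
R1 ← R1 / (9/5).
R2 ← R2 + 2/3·R1.
R3 ← R3 − 1/3·R1.
R2 ← R2 / (-169/405).
R1 ← R1 + 25/27·R2.
R3 ← R3 − 52/81·R2.
R3 ← R3 / (20/13).
R1 ← R1 + 375/169·R3.
R2 ← R2 + 405/169·R3.
Reading off the reduced rows gives u = -4, v = -3, w = 1.

u = -4, v = -3, w = 1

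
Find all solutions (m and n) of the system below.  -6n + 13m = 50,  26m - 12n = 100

infinitely many solutions

Row-reduce:
R1 ← R1 / (13).
R2 ← R2 − 26·R1.
Rank is 1 with 2 unknowns, leaving n free.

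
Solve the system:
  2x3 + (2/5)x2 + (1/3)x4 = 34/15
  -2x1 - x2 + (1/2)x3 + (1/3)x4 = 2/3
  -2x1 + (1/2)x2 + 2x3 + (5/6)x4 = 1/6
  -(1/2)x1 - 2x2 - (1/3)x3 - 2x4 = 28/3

x1 = 0, x2 = -1, x3 = 2, x4 = -4

Row-reduce the augmented matrix:
Swap R1 and R2.
R1 ← R1 / (-2).
R3 ← R3 + 2·R1.
R4 ← R4 + 1/2·R1.
R2 ← R2 / (2/5).
R1 ← R1 − 1/2·R2.
R3 ← R3 − 3/2·R2.
R4 ← R4 + 7/4·R2.
R3 ← R3 / (-6).
R1 ← R1 + 11/4·R3.
R2 ← R2 − 5·R3.
R4 ← R4 − 199/24·R3.
R4 ← R4 / (-319/192).
R1 ← R1 + 23/96·R4.
R2 ← R2 − 5/24·R4.
R3 ← R3 − 1/8·R4.
Reading off the reduced rows gives x1 = 0, x2 = -1, x3 = 2, x4 = -4.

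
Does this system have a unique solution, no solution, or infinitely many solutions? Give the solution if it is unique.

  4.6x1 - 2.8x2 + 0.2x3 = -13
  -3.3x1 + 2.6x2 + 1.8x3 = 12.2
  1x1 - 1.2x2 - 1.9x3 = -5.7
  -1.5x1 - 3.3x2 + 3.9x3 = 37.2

Row-reduce the augmented matrix:
R1 ← R1 / (23/5).
R2 ← R2 + 33/10·R1.
R3 ← R3 − 1·R1.
R4 ← R4 + 3/2·R1.
R2 ← R2 / (68/115).
R1 ← R1 + 14/23·R2.
R3 ← R3 + 68/115·R2.
R4 ← R4 + 969/230·R2.
Swap R3 and R4.
R3 ← R3 / (285/16).
R1 ← R1 − 139/68·R3.
R2 ← R2 − 447/136·R3.
R4 reduces to 0 = 0, so the extra equation is consistent.
Reading off the reduced rows gives x1 = -6, x2 = -5, x3 = 3.

x1 = -6, x2 = -5, x3 = 3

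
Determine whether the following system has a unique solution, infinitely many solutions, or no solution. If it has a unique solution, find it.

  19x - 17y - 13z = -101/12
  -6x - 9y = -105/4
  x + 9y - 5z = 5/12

Row-reduce the augmented matrix:
R1 ← R1 / (19).
R2 ← R2 + 6·R1.
R3 ← R3 − 1·R1.
R2 ← R2 / (-273/19).
R1 ← R1 + 17/19·R2.
R3 ← R3 − 188/19·R2.
R3 ← R3 / (-50/7).
R1 ← R1 + 3/7·R3.
R2 ← R2 − 2/7·R3.
Reading off the reduced rows gives x = 5/2, y = 5/4, z = 8/3.

x = 5/2, y = 5/4, z = 8/3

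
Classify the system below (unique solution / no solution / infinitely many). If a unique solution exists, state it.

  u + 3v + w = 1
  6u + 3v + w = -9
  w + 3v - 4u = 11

Row-reduce:
R2 ← R2 − 6·R1.
R3 ← R3 + 4·R1.
R2 ← R2 / (-15).
R1 ← R1 − 3·R2.
R3 ← R3 − 15·R2.
Rank is 2 with 3 unknowns, leaving w free.

infinitely many solutions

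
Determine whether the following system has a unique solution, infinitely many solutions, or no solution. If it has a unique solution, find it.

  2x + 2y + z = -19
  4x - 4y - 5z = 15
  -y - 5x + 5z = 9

x = -4, y = -4, z = -3

Row-reduce the augmented matrix:
R1 ← R1 / (2).
R2 ← R2 − 4·R1.
R3 ← R3 + 5·R1.
R2 ← R2 / (-8).
R1 ← R1 − 1·R2.
R3 ← R3 − 4·R2.
R3 ← R3 / (4).
R1 ← R1 + 3/8·R3.
R2 ← R2 − 7/8·R3.
Reading off the reduced rows gives x = -4, y = -4, z = -3.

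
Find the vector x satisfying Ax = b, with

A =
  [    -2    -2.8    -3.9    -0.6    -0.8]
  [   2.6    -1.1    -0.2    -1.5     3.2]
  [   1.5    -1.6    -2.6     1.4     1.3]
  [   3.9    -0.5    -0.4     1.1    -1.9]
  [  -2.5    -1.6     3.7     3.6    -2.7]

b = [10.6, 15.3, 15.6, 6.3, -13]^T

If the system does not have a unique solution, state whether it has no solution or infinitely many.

x_1 = 2, x_2 = -3, x_3 = -2, x_4 = 0, x_5 = 2

Row-reduce the augmented matrix:
R1 ← R1 / (-2).
R2 ← R2 − 13/5·R1.
R3 ← R3 − 3/2·R1.
R4 ← R4 − 39/10·R1.
R5 ← R5 + 5/2·R1.
R2 ← R2 / (-237/50).
R1 ← R1 − 7/5·R2.
R3 ← R3 + 37/10·R2.
R4 ← R4 + 149/25·R2.
R5 ← R5 − 19/10·R2.
R3 ← R3 / (-13379/9480).
R1 ← R1 − 373/948·R3.
R2 ← R2 − 527/474·R3.
R4 ← R4 + 13069/9480·R3.
R5 ← R5 − 12253/1896·R3.
R4 ← R4 / (8719/66895).
R1 ← R1 − 5186/13379·R4.
R2 ← R2 − 2071/787·R4.
R3 ← R3 + 25878/13379·R4.
R5 ← R5 − 1066046/66895·R4.
R5 ← R5 / (27551788/43595).
R1 ← R1 − 141819/8719·R5.
R2 ← R2 − 906875/8719·R5.
R3 ← R3 + 668382/8719·R5.
R4 ← R4 + 348705/8719·R5.
Reading off the reduced rows gives x_1 = 2, x_2 = -3, x_3 = -2, x_4 = 0, x_5 = 2.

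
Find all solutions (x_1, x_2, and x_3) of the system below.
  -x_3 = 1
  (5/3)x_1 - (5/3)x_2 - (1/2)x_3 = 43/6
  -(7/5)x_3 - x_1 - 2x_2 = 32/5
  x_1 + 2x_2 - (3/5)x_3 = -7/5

no solution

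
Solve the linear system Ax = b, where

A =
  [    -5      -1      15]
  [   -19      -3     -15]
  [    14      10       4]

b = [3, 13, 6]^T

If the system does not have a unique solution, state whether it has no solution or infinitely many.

x_1 = -1, x_2 = 2, x_3 = 0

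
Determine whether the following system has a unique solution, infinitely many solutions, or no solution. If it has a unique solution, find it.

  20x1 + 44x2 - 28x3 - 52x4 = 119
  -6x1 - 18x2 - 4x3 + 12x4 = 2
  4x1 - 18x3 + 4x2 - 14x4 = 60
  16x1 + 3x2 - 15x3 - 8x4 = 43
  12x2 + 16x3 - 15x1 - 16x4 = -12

no solution

Row-reduce:
R1 ← R1 / (20).
R2 ← R2 + 6·R1.
R3 ← R3 − 4·R1.
R4 ← R4 − 16·R1.
R5 ← R5 + 15·R1.
R2 ← R2 / (-24/5).
R1 ← R1 − 11/5·R2.
R3 ← R3 + 24/5·R2.
R4 ← R4 + 161/5·R2.
R5 ← R5 − 45·R2.
Swap R3 and R4.
R3 ← R3 / (1087/12).
R1 ← R1 + 85/12·R3.
R2 ← R2 − 31/12·R3.
R5 ← R5 + 485/4·R3.
Swap R4 and R5.
R4 ← R4 / (-12445/1087).
R1 ← R1 − 289/1087·R4.
R2 ← R2 + 975/1087·R4.
R3 ← R3 − 693/1087·R4.
Row 5 reduces to 0 = -3/2, a contradiction. The system is inconsistent.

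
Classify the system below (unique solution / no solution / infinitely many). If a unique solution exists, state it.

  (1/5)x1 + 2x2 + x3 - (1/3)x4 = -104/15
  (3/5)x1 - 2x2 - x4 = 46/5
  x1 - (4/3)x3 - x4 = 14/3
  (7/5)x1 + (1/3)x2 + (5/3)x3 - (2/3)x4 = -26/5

x1 = -3, x2 = -3, x3 = -2, x4 = -5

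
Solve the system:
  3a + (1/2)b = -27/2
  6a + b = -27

infinitely many solutions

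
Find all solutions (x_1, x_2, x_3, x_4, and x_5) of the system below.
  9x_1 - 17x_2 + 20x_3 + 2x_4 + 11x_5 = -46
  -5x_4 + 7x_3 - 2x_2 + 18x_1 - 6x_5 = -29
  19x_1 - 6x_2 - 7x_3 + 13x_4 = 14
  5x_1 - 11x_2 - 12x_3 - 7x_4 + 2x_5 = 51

infinitely many solutions

Row-reduce:
R1 ← R1 / (9).
R2 ← R2 − 18·R1.
R3 ← R3 − 19·R1.
R4 ← R4 − 5·R1.
R2 ← R2 / (32).
R1 ← R1 + 17/9·R2.
R3 ← R3 − 269/9·R2.
R4 ← R4 + 14/9·R2.
R3 ← R3 / (-5299/288).
R1 ← R1 − 79/288·R3.
R2 ← R2 + 33/32·R3.
R4 ← R4 + 3559/144·R3.
R4 ← R4 / (-23945/757).
R1 ← R1 + 40/757·R4.
R2 ← R2 + 942/757·R4.
R3 ← R3 + 707/757·R4.
Rank is 4 with 5 unknowns, leaving x_5 free.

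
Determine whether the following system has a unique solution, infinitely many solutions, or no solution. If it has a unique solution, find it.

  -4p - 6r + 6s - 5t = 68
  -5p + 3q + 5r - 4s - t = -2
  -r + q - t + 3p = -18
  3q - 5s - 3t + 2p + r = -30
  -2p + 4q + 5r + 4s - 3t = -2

p = -6, q = -6, r = -2, s = 2, t = -4

Row-reduce the augmented matrix:
R1 ← R1 / (-4).
R2 ← R2 + 5·R1.
R3 ← R3 − 3·R1.
R4 ← R4 − 2·R1.
R5 ← R5 + 2·R1.
R2 ← R2 / (3).
R3 ← R3 − 1·R2.
R4 ← R4 − 3·R2.
R5 ← R5 − 4·R2.
R3 ← R3 / (-29/3).
R1 ← R1 − 3/2·R3.
R2 ← R2 − 25/6·R3.
R4 ← R4 + 29/2·R3.
R5 ← R5 + 26/3·R3.
R4 ← R4 / (-3).
R1 ← R1 + 6/29·R4.
R2 ← R2 + 7/29·R4.
R3 ← R3 + 25/29·R4.
R5 ← R5 − 257/29·R4.
R5 ← R5 / (-805/174).
R1 ← R1 − 9/29·R5.
R2 ← R2 + 169/174·R5.
R3 ← R3 − 167/174·R5.
R4 ← R4 − 1/3·R5.
Reading off the reduced rows gives p = -6, q = -6, r = -2, s = 2, t = -4.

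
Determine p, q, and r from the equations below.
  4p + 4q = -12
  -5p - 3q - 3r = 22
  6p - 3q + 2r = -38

Row-reduce the augmented matrix:
R1 ← R1 / (4).
R2 ← R2 + 5·R1.
R3 ← R3 − 6·R1.
R2 ← R2 / (2).
R1 ← R1 − 1·R2.
R3 ← R3 + 9·R2.
R3 ← R3 / (-23/2).
R1 ← R1 − 3/2·R3.
R2 ← R2 + 3/2·R3.
Reading off the reduced rows gives p = -5, q = 2, r = -1.

p = -5, q = 2, r = -1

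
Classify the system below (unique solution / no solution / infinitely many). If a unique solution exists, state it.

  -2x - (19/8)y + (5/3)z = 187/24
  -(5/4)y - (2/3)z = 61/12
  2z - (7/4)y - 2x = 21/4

infinitely many solutions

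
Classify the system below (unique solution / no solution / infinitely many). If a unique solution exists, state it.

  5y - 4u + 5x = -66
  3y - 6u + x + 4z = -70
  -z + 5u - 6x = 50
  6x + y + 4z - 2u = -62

Row-reduce the augmented matrix:
R1 ← R1 / (5).
R2 ← R2 − 1·R1.
R3 ← R3 + 6·R1.
R4 ← R4 − 6·R1.
R2 ← R2 / (2).
R1 ← R1 − 1·R2.
R3 ← R3 − 6·R2.
R4 ← R4 + 5·R2.
R3 ← R3 / (-13).
R1 ← R1 + 2·R3.
R2 ← R2 − 2·R3.
R4 ← R4 − 14·R3.
R4 ← R4 / (443/65).
R1 ← R1 + 41/65·R4.
R2 ← R2 + 11/65·R4.
R3 ← R3 + 79/65·R4.
Reading off the reduced rows gives x = -4, y = -6, z = -6, u = 4.

x = -4, y = -6, z = -6, u = 4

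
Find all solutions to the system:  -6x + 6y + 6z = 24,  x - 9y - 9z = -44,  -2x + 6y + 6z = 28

infinitely many solutions

Row-reduce:
R1 ← R1 / (-6).
R2 ← R2 − 1·R1.
R3 ← R3 + 2·R1.
R2 ← R2 / (-8).
R1 ← R1 + 1·R2.
R3 ← R3 − 4·R2.
Rank is 2 with 3 unknowns, leaving z free.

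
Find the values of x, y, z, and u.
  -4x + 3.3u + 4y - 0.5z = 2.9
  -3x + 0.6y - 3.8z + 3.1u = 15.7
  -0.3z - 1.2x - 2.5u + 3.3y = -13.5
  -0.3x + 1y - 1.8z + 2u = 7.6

x = 0, y = -2, z = -2, u = 3

Row-reduce the augmented matrix:
R1 ← R1 / (-4).
R2 ← R2 + 3·R1.
R3 ← R3 + 6/5·R1.
R4 ← R4 + 3/10·R1.
R2 ← R2 / (-12/5).
R1 ← R1 + 1·R2.
R3 ← R3 − 21/10·R2.
R4 ← R4 − 7/10·R2.
R3 ← R3 / (-1007/320).
R1 ← R1 − 149/96·R3.
R2 ← R2 − 137/96·R3.
R4 ← R4 + 2651/960·R3.
R4 ← R4 / (1364723/302100).
R1 ← R1 + 76643/30210·R4.
R2 ← R2 + 24094/15105·R4.
R3 ← R3 − 4709/5035·R4.
Reading off the reduced rows gives x = 0, y = -2, z = -2, u = 3.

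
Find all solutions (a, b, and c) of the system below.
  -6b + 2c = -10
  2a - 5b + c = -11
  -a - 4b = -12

a = 0, b = 3, c = 4

Row-reduce the augmented matrix:
Swap R1 and R2.
R1 ← R1 / (2).
R3 ← R3 + 1·R1.
R2 ← R2 / (-6).
R1 ← R1 + 5/2·R2.
R3 ← R3 + 13/2·R2.
R3 ← R3 / (-5/3).
R1 ← R1 + 1/3·R3.
R2 ← R2 + 1/3·R3.
Reading off the reduced rows gives a = 0, b = 3, c = 4.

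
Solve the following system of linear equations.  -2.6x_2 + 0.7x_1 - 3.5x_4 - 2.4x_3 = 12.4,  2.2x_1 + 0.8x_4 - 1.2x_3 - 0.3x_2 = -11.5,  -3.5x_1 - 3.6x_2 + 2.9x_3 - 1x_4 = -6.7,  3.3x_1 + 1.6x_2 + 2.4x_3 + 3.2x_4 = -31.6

x_1 = -4, x_2 = 5, x_3 = -3, x_4 = -6

Row-reduce the augmented matrix:
R1 ← R1 / (7/10).
R2 ← R2 − 11/5·R1.
R3 ← R3 + 7/2·R1.
R4 ← R4 − 33/10·R1.
R2 ← R2 / (551/70).
R1 ← R1 + 26/7·R2.
R3 ← R3 + 83/5·R2.
R4 ← R4 − 97/7·R2.
R3 ← R3 / (23563/5510).
R1 ← R1 + 240/551·R3.
R2 ← R2 − 444/551·R3.
R4 ← R4 − 1404/551·R3.
R4 ← R4 / (-1149309/235630).
R1 ← R1 − 28709/23563·R4.
R2 ← R2 − 6974/23563·R4.
R3 ← R3 − 35181/23563·R4.
Reading off the reduced rows gives x_1 = -4, x_2 = 5, x_3 = -3, x_4 = -6.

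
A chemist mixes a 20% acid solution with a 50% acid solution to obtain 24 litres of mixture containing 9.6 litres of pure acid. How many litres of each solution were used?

litres of solution A: 8, litres of solution B: 16

Let a = litres of solution A, b = litres of solution B.
  a + b = 24
  (1/5)a + (1/2)b = 48/5
Row-reduce the augmented matrix:
R2 ← R2 − 1/5·R1.
R2 ← R2 / (3/10).
R1 ← R1 − 1·R2.
Reading off the reduced rows gives a = 8, b = 16.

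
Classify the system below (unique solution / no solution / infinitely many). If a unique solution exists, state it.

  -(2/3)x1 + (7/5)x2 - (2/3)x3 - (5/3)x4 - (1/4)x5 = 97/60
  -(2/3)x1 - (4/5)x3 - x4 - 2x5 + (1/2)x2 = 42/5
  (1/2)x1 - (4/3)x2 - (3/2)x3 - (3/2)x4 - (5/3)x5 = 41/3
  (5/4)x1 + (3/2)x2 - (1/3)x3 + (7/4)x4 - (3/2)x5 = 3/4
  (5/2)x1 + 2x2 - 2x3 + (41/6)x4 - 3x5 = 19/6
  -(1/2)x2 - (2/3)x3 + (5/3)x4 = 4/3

no solution

Row-reduce:
R1 ← R1 / (-2/3).
R2 ← R2 + 2/3·R1.
R3 ← R3 − 1/2·R1.
R4 ← R4 − 5/4·R1.
R5 ← R5 − 5/2·R1.
R2 ← R2 / (-9/10).
R1 ← R1 + 21/10·R2.
R3 ← R3 + 17/60·R2.
R4 ← R4 − 33/8·R2.
R5 ← R5 − 29/4·R2.
R6 ← R6 + 1/2·R2.
R3 ← R3 / (-793/405).
R1 ← R1 − 59/45·R3.
R2 ← R2 − 4/27·R3.
R4 ← R4 + 79/36·R3.
R5 ← R5 + 301/54·R3.
R6 ← R6 + 16/27·R3.
R4 ← R4 / (190237/38064).
R1 ← R1 + 3291/3172·R4.
R2 ← R2 + 765/793·R4.
R3 ← R3 − 4795/3172·R4.
R5 ← R5 − 273677/19032·R4.
R6 ← R6 − 5215/2379·R4.
R5 ← R5 / (1943290/190237).
R1 ← R1 − 1381203/760948·R5.
R2 ← R2 − 75925/380474·R5.
R3 ← R3 − 1234755/380474·R5.
R4 ← R4 + 1298589/760948·R5.
R6 ← R6 − 971645/190237·R5.
Row 6 reduces to 0 = 1/2, a contradiction. The system is inconsistent.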